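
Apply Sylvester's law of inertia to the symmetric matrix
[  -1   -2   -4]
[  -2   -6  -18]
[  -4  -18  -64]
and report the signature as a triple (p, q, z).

Answer: (1, 2, 0)

Derivation:
step 0: pivot -1 → sign −
step 1: pivot -2 → sign −
step 2: pivot 2 → sign +
signature = (1, 2, 0)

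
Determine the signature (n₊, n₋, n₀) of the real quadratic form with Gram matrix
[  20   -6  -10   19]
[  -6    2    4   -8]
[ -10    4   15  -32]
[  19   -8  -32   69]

step 0: pivot 20 → sign +
step 1: pivot 1/5 → sign +
step 2: pivot 5 → sign +
step 3: pivot 3/10 → sign +
signature = (4, 0, 0)

Answer: (4, 0, 0)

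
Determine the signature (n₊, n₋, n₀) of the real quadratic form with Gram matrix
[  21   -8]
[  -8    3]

step 0: pivot 21 → sign +
step 1: pivot -1/21 → sign −
signature = (1, 1, 0)

Answer: (1, 1, 0)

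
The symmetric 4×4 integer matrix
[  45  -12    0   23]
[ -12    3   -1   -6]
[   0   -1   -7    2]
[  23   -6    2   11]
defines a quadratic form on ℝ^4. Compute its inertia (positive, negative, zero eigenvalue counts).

step 0: pivot 45 → sign +
step 1: pivot -1/5 → sign −
step 2: pivot -2 → sign −
step 3: pivot 2/9 → sign +
signature = (2, 2, 0)

Answer: (2, 2, 0)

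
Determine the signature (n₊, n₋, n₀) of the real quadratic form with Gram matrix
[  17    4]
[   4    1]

Answer: (2, 0, 0)

Derivation:
step 0: pivot 17 → sign +
step 1: pivot 1/17 → sign +
signature = (2, 0, 0)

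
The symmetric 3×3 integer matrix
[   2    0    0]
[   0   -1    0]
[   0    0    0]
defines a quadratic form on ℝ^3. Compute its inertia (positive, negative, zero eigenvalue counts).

Answer: (1, 1, 1)

Derivation:
step 0: pivot 2 → sign +
step 1: pivot -1 → sign −
step 2: row/col 2 already zero → sign 0
signature = (1, 1, 1)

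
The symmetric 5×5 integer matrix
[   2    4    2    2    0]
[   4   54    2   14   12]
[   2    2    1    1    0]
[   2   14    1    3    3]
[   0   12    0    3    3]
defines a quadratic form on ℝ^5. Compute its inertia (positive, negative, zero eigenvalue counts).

Answer: (3, 2, 0)

Derivation:
step 0: pivot 2 → sign +
step 1: pivot 46 → sign +
step 2: pivot -25/23 → sign −
step 3: pivot -22/25 → sign −
step 4: pivot 3/22 → sign +
signature = (3, 2, 0)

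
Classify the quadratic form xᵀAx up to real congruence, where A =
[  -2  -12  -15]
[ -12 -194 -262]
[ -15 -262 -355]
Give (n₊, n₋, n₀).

Answer: (0, 3, 0)

Derivation:
step 0: pivot -2 → sign −
step 1: pivot -122 → sign −
step 2: pivot -1/122 → sign −
signature = (0, 3, 0)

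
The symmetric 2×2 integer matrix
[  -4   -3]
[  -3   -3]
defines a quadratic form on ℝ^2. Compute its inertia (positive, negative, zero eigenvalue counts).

step 0: pivot -4 → sign −
step 1: pivot -3/4 → sign −
signature = (0, 2, 0)

Answer: (0, 2, 0)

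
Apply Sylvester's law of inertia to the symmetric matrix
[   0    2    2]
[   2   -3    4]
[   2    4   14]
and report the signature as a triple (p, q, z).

step 0: pivot -3 → sign −
step 1: pivot 4/3 → sign +
step 2: pivot 3 → sign +
signature = (2, 1, 0)

Answer: (2, 1, 0)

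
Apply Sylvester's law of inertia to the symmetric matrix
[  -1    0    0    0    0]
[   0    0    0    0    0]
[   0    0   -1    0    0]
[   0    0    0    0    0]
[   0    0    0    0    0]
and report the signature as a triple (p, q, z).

Answer: (0, 2, 3)

Derivation:
step 0: pivot -1 → sign −
step 1: pivot -1 → sign −
step 2: row/col 2 already zero → sign 0
step 3: row/col 3 already zero → sign 0
step 4: row/col 4 already zero → sign 0
signature = (0, 2, 3)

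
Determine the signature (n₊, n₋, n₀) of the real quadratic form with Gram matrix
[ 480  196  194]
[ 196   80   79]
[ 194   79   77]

Answer: (1, 1, 1)

Derivation:
step 0: pivot 480 → sign +
step 1: pivot -1/30 → sign −
step 2: row/col 2 already zero → sign 0
signature = (1, 1, 1)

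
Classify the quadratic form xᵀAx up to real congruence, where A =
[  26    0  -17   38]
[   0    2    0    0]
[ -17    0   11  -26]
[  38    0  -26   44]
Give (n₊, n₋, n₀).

step 0: pivot 26 → sign +
step 1: pivot 2 → sign +
step 2: pivot -3/26 → sign −
step 3: row/col 3 already zero → sign 0
signature = (2, 1, 1)

Answer: (2, 1, 1)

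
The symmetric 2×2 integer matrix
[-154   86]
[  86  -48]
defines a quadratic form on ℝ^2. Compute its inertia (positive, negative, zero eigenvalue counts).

step 0: pivot -154 → sign −
step 1: pivot 2/77 → sign +
signature = (1, 1, 0)

Answer: (1, 1, 0)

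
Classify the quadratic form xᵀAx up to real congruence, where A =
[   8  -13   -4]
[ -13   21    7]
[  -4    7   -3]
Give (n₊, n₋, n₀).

step 0: pivot 8 → sign +
step 1: pivot -1/8 → sign −
step 2: pivot -3 → sign −
signature = (1, 2, 0)

Answer: (1, 2, 0)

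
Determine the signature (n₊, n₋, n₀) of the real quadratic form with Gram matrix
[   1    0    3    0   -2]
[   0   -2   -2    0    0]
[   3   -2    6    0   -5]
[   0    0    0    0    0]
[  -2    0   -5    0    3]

Answer: (1, 2, 2)

Derivation:
step 0: pivot 1 → sign +
step 1: pivot -2 → sign −
step 2: pivot -1 → sign −
step 3: row/col 3 already zero → sign 0
step 4: row/col 4 already zero → sign 0
signature = (1, 2, 2)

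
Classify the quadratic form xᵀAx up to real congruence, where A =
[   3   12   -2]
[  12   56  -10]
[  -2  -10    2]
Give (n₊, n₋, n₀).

Answer: (3, 0, 0)

Derivation:
step 0: pivot 3 → sign +
step 1: pivot 8 → sign +
step 2: pivot 1/6 → sign +
signature = (3, 0, 0)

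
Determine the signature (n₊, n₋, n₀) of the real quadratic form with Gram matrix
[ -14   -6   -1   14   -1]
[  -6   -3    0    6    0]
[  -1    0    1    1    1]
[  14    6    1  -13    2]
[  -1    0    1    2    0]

step 0: pivot -14 → sign −
step 1: pivot -3/7 → sign −
step 2: pivot 3/2 → sign +
step 3: pivot 1 → sign +
step 4: pivot -2 → sign −
signature = (2, 3, 0)

Answer: (2, 3, 0)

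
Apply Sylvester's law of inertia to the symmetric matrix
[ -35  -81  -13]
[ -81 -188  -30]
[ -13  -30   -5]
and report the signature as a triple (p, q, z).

Answer: (0, 3, 0)

Derivation:
step 0: pivot -35 → sign −
step 1: pivot -19/35 → sign −
step 2: pivot -3/19 → sign −
signature = (0, 3, 0)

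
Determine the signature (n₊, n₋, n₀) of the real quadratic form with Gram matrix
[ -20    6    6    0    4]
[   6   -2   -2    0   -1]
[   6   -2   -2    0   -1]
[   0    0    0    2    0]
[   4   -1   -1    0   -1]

Answer: (1, 2, 2)

Derivation:
step 0: pivot -20 → sign −
step 1: pivot -1/5 → sign −
step 2: pivot 2 → sign +
step 3: row/col 3 already zero → sign 0
step 4: row/col 4 already zero → sign 0
signature = (1, 2, 2)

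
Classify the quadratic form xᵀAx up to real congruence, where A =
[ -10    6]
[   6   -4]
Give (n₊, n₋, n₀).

Answer: (0, 2, 0)

Derivation:
step 0: pivot -10 → sign −
step 1: pivot -2/5 → sign −
signature = (0, 2, 0)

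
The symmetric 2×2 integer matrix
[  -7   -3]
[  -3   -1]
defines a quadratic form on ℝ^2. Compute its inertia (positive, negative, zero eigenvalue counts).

Answer: (1, 1, 0)

Derivation:
step 0: pivot -7 → sign −
step 1: pivot 2/7 → sign +
signature = (1, 1, 0)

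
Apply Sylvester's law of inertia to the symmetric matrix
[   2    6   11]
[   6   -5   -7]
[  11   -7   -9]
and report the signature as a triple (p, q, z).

step 0: pivot 2 → sign +
step 1: pivot -23 → sign −
step 2: pivot 3/46 → sign +
signature = (2, 1, 0)

Answer: (2, 1, 0)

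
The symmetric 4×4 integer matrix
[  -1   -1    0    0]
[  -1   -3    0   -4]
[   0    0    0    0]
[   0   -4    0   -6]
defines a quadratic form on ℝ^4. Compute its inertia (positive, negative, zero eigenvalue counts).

step 0: pivot -1 → sign −
step 1: pivot -2 → sign −
step 2: pivot 2 → sign +
step 3: row/col 3 already zero → sign 0
signature = (1, 2, 1)

Answer: (1, 2, 1)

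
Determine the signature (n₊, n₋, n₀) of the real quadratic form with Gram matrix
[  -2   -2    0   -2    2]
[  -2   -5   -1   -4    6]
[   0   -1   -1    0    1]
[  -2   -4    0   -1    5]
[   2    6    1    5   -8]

Answer: (1, 4, 0)

Derivation:
step 0: pivot -2 → sign −
step 1: pivot -3 → sign −
step 2: pivot -2/3 → sign −
step 3: pivot 3 → sign +
step 4: pivot -1/2 → sign −
signature = (1, 4, 0)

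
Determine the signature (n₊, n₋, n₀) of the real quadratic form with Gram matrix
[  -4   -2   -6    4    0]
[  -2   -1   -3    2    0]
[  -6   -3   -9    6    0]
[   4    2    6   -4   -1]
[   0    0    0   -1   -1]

Answer: (1, 2, 2)

Derivation:
step 0: pivot -4 → sign −
step 1: pivot -1 → sign −
step 2: pivot 1 → sign +
step 3: row/col 3 already zero → sign 0
step 4: row/col 4 already zero → sign 0
signature = (1, 2, 2)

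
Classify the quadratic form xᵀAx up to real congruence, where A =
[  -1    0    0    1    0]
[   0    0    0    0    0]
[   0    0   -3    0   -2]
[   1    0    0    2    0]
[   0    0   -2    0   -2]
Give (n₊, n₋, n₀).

Answer: (1, 3, 1)

Derivation:
step 0: pivot -1 → sign −
step 1: pivot -3 → sign −
step 2: pivot 3 → sign +
step 3: pivot -2/3 → sign −
step 4: row/col 4 already zero → sign 0
signature = (1, 3, 1)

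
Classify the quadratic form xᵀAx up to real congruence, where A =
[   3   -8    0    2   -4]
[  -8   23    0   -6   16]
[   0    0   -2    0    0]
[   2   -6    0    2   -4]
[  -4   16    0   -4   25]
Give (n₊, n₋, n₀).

step 0: pivot 3 → sign +
step 1: pivot 5/3 → sign +
step 2: pivot -2 → sign −
step 3: pivot 2/5 → sign +
step 4: pivot 1 → sign +
signature = (4, 1, 0)

Answer: (4, 1, 0)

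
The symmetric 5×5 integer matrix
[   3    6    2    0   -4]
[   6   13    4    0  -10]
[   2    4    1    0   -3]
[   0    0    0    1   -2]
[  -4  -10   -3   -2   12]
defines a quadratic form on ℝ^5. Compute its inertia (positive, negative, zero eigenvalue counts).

step 0: pivot 3 → sign +
step 1: pivot 1 → sign +
step 2: pivot -1/3 → sign −
step 3: pivot 1 → sign +
step 4: pivot -1 → sign −
signature = (3, 2, 0)

Answer: (3, 2, 0)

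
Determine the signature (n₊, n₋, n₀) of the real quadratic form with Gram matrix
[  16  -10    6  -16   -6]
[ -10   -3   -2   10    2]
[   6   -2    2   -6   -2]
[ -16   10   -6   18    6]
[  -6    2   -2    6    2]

Answer: (3, 1, 1)

Derivation:
step 0: pivot 16 → sign +
step 1: pivot -37/4 → sign −
step 2: pivot 3/37 → sign +
step 3: pivot 2 → sign +
step 4: row/col 4 already zero → sign 0
signature = (3, 1, 1)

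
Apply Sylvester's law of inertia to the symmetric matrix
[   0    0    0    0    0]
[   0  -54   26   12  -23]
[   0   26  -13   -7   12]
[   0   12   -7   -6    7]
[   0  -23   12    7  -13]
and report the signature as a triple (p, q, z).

Answer: (0, 4, 1)

Derivation:
step 0: pivot -54 → sign −
step 1: pivot -13/27 → sign −
step 2: pivot -3/13 → sign −
step 3: pivot -1/2 → sign −
step 4: row/col 4 already zero → sign 0
signature = (0, 4, 1)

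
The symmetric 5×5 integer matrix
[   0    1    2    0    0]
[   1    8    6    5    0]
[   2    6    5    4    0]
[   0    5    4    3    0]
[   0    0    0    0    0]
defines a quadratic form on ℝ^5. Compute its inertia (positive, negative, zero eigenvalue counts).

step 0: pivot 8 → sign +
step 1: pivot -1/8 → sign −
step 2: pivot 13 → sign +
step 3: pivot 3/13 → sign +
step 4: row/col 4 already zero → sign 0
signature = (3, 1, 1)

Answer: (3, 1, 1)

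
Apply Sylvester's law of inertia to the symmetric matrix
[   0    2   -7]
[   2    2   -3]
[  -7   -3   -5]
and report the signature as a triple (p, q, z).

step 0: pivot 2 → sign +
step 1: pivot -2 → sign −
step 2: pivot -3/2 → sign −
signature = (1, 2, 0)

Answer: (1, 2, 0)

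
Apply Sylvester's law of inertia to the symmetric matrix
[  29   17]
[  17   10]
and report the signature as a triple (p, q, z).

step 0: pivot 29 → sign +
step 1: pivot 1/29 → sign +
signature = (2, 0, 0)

Answer: (2, 0, 0)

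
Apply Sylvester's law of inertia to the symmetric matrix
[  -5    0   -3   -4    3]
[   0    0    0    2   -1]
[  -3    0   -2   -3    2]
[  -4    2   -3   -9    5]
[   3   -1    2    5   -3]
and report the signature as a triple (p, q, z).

step 0: pivot -5 → sign −
step 1: pivot -1/5 → sign −
step 2: pivot -4 → sign −
step 3: pivot 1 → sign +
step 4: row/col 4 already zero → sign 0
signature = (1, 3, 1)

Answer: (1, 3, 1)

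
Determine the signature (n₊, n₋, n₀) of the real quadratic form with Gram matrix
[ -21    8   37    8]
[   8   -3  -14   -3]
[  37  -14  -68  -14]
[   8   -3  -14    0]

step 0: pivot -21 → sign −
step 1: pivot 1/21 → sign +
step 2: pivot -3 → sign −
step 3: pivot 3 → sign +
signature = (2, 2, 0)

Answer: (2, 2, 0)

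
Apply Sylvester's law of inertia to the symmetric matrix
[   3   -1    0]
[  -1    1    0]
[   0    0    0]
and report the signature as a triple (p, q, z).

step 0: pivot 3 → sign +
step 1: pivot 2/3 → sign +
step 2: row/col 2 already zero → sign 0
signature = (2, 0, 1)

Answer: (2, 0, 1)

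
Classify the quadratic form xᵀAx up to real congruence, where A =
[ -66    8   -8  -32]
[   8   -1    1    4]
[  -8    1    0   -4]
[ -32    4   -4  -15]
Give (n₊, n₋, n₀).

Answer: (2, 2, 0)

Derivation:
step 0: pivot -66 → sign −
step 1: pivot -1/33 → sign −
step 2: pivot 1 → sign +
step 3: pivot 1 → sign +
signature = (2, 2, 0)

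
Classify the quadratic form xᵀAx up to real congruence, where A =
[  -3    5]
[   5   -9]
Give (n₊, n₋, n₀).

Answer: (0, 2, 0)

Derivation:
step 0: pivot -3 → sign −
step 1: pivot -2/3 → sign −
signature = (0, 2, 0)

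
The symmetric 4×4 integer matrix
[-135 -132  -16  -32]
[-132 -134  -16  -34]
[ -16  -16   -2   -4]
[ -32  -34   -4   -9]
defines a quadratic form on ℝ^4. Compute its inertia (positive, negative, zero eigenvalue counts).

step 0: pivot -135 → sign −
step 1: pivot -74/15 → sign −
step 2: pivot -26/333 → sign −
step 3: pivot 1/13 → sign +
signature = (1, 3, 0)

Answer: (1, 3, 0)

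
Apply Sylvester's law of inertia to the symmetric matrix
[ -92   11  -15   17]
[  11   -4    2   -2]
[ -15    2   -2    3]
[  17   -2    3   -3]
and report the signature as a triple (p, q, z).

Answer: (2, 2, 0)

Derivation:
step 0: pivot -92 → sign −
step 1: pivot -247/92 → sign −
step 2: pivot 6/13 → sign +
step 3: pivot 1/38 → sign +
signature = (2, 2, 0)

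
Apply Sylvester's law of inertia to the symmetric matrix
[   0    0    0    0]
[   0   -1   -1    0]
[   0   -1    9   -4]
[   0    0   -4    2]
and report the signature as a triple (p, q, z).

step 0: pivot -1 → sign −
step 1: pivot 10 → sign +
step 2: pivot 2/5 → sign +
step 3: row/col 3 already zero → sign 0
signature = (2, 1, 1)

Answer: (2, 1, 1)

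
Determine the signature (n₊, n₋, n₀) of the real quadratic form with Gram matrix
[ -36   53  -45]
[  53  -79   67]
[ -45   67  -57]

step 0: pivot -36 → sign −
step 1: pivot -35/36 → sign −
step 2: pivot -6/35 → sign −
signature = (0, 3, 0)

Answer: (0, 3, 0)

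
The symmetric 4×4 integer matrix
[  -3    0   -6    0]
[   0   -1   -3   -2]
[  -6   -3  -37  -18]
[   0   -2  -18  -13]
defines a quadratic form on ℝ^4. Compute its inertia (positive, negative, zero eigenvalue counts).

Answer: (0, 3, 1)

Derivation:
step 0: pivot -3 → sign −
step 1: pivot -1 → sign −
step 2: pivot -16 → sign −
step 3: row/col 3 already zero → sign 0
signature = (0, 3, 1)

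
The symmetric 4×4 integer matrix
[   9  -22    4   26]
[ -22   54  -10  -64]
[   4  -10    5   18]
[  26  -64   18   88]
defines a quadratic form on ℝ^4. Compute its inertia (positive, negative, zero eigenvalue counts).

step 0: pivot 9 → sign +
step 1: pivot 2/9 → sign +
step 2: pivot 3 → sign +
step 3: row/col 3 already zero → sign 0
signature = (3, 0, 1)

Answer: (3, 0, 1)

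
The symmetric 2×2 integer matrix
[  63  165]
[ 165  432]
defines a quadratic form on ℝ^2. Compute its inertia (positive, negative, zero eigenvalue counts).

Answer: (1, 1, 0)

Derivation:
step 0: pivot 63 → sign +
step 1: pivot -1/7 → sign −
signature = (1, 1, 0)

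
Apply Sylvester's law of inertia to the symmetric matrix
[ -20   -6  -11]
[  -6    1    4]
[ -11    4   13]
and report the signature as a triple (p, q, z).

Answer: (2, 1, 0)

Derivation:
step 0: pivot -20 → sign −
step 1: pivot 14/5 → sign +
step 2: pivot 1/56 → sign +
signature = (2, 1, 0)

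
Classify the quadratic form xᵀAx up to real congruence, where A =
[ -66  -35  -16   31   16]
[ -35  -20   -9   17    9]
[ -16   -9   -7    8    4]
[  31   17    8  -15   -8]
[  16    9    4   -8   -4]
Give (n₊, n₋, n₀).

step 0: pivot -66 → sign −
step 1: pivot -95/66 → sign −
step 2: pivot -279/95 → sign −
step 3: pivot -6/31 → sign −
step 4: pivot 1/2 → sign +
signature = (1, 4, 0)

Answer: (1, 4, 0)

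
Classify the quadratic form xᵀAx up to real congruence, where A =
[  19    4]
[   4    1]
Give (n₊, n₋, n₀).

step 0: pivot 19 → sign +
step 1: pivot 3/19 → sign +
signature = (2, 0, 0)

Answer: (2, 0, 0)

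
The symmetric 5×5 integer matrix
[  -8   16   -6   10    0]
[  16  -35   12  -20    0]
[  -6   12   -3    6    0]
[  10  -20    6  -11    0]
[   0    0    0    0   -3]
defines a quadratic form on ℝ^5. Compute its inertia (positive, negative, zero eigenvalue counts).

Answer: (1, 3, 1)

Derivation:
step 0: pivot -8 → sign −
step 1: pivot -3 → sign −
step 2: pivot 3/2 → sign +
step 3: pivot -3 → sign −
step 4: row/col 4 already zero → sign 0
signature = (1, 3, 1)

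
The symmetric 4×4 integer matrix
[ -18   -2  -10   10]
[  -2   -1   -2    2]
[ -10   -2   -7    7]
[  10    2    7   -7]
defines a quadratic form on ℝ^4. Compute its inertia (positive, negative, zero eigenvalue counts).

Answer: (0, 3, 1)

Derivation:
step 0: pivot -18 → sign −
step 1: pivot -7/9 → sign −
step 2: pivot -3/7 → sign −
step 3: row/col 3 already zero → sign 0
signature = (0, 3, 1)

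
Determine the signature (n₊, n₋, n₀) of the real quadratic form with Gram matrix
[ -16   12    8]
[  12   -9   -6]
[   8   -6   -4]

Answer: (0, 1, 2)

Derivation:
step 0: pivot -16 → sign −
step 1: row/col 1 already zero → sign 0
step 2: row/col 2 already zero → sign 0
signature = (0, 1, 2)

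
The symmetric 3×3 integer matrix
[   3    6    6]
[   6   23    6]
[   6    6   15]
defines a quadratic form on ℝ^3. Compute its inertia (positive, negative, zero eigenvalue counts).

Answer: (2, 1, 0)

Derivation:
step 0: pivot 3 → sign +
step 1: pivot 11 → sign +
step 2: pivot -3/11 → sign −
signature = (2, 1, 0)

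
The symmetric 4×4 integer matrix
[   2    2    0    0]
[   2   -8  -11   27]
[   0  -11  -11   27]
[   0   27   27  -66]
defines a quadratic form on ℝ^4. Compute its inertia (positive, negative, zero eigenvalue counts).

Answer: (3, 1, 0)

Derivation:
step 0: pivot 2 → sign +
step 1: pivot -10 → sign −
step 2: pivot 11/10 → sign +
step 3: pivot 3/11 → sign +
signature = (3, 1, 0)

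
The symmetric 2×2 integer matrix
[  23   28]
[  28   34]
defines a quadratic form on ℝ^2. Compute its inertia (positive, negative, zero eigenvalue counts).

Answer: (1, 1, 0)

Derivation:
step 0: pivot 23 → sign +
step 1: pivot -2/23 → sign −
signature = (1, 1, 0)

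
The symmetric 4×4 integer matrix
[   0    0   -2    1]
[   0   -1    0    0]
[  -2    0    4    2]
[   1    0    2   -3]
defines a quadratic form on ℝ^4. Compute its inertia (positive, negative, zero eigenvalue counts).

Answer: (1, 2, 1)

Derivation:
step 0: pivot -1 → sign −
step 1: pivot 4 → sign +
step 2: pivot -1 → sign −
step 3: row/col 3 already zero → sign 0
signature = (1, 2, 1)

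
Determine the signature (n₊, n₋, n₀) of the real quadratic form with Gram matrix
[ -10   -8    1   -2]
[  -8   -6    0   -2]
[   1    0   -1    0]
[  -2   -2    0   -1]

step 0: pivot -10 → sign −
step 1: pivot 2/5 → sign +
step 2: pivot -5/2 → sign −
step 3: pivot -3/5 → sign −
signature = (1, 3, 0)

Answer: (1, 3, 0)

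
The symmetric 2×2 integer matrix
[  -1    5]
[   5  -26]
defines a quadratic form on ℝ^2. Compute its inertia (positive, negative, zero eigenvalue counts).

step 0: pivot -1 → sign −
step 1: pivot -1 → sign −
signature = (0, 2, 0)

Answer: (0, 2, 0)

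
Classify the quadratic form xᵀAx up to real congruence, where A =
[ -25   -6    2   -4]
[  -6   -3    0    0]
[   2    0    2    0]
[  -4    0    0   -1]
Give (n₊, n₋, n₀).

Answer: (2, 2, 0)

Derivation:
step 0: pivot -25 → sign −
step 1: pivot -39/25 → sign −
step 2: pivot 30/13 → sign +
step 3: pivot 1/15 → sign +
signature = (2, 2, 0)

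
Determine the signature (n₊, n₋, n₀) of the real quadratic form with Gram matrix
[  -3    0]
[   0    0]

Answer: (0, 1, 1)

Derivation:
step 0: pivot -3 → sign −
step 1: row/col 1 already zero → sign 0
signature = (0, 1, 1)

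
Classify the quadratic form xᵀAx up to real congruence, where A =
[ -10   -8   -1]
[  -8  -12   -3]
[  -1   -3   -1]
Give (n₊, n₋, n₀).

Answer: (0, 3, 0)

Derivation:
step 0: pivot -10 → sign −
step 1: pivot -28/5 → sign −
step 2: pivot -1/28 → sign −
signature = (0, 3, 0)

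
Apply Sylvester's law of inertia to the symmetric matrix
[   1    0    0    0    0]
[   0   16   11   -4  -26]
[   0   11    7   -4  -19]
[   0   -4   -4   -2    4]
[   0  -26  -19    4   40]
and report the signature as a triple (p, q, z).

Answer: (2, 2, 1)

Derivation:
step 0: pivot 1 → sign +
step 1: pivot 16 → sign +
step 2: pivot -9/16 → sign −
step 3: pivot -2/9 → sign −
step 4: row/col 4 already zero → sign 0
signature = (2, 2, 1)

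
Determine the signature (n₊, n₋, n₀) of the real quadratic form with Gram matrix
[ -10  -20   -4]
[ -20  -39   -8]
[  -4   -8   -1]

step 0: pivot -10 → sign −
step 1: pivot 1 → sign +
step 2: pivot 3/5 → sign +
signature = (2, 1, 0)

Answer: (2, 1, 0)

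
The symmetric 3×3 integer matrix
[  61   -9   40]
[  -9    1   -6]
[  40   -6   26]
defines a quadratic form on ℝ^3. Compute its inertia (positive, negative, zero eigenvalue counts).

Answer: (1, 2, 0)

Derivation:
step 0: pivot 61 → sign +
step 1: pivot -20/61 → sign −
step 2: pivot -1/5 → sign −
signature = (1, 2, 0)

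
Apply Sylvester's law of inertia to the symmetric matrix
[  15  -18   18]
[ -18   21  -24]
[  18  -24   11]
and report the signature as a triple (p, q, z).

Answer: (1, 2, 0)

Derivation:
step 0: pivot 15 → sign +
step 1: pivot -3/5 → sign −
step 2: pivot -1 → sign −
signature = (1, 2, 0)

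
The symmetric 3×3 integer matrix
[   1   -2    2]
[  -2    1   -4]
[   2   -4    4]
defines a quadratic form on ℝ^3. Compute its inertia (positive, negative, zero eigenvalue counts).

step 0: pivot 1 → sign +
step 1: pivot -3 → sign −
step 2: row/col 2 already zero → sign 0
signature = (1, 1, 1)

Answer: (1, 1, 1)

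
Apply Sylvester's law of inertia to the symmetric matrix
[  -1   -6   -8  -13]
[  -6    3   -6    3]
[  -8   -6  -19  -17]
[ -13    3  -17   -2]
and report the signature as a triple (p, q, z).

step 0: pivot -1 → sign −
step 1: pivot 39 → sign +
step 2: pivot -3/13 → sign −
step 3: pivot -1 → sign −
signature = (1, 3, 0)

Answer: (1, 3, 0)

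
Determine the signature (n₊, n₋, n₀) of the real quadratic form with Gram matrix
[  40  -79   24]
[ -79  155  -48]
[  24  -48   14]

Answer: (1, 2, 0)

Derivation:
step 0: pivot 40 → sign +
step 1: pivot -41/40 → sign −
step 2: pivot -2/41 → sign −
signature = (1, 2, 0)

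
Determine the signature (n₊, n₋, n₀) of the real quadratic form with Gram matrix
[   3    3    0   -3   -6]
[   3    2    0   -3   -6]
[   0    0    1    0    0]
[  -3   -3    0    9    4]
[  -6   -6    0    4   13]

step 0: pivot 3 → sign +
step 1: pivot -1 → sign −
step 2: pivot 1 → sign +
step 3: pivot 6 → sign +
step 4: pivot 1/3 → sign +
signature = (4, 1, 0)

Answer: (4, 1, 0)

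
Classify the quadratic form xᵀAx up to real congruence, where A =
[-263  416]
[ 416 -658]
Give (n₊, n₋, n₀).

Answer: (1, 1, 0)

Derivation:
step 0: pivot -263 → sign −
step 1: pivot 2/263 → sign +
signature = (1, 1, 0)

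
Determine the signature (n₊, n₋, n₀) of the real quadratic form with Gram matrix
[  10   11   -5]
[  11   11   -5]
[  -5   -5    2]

step 0: pivot 10 → sign +
step 1: pivot -11/10 → sign −
step 2: pivot -3/11 → sign −
signature = (1, 2, 0)

Answer: (1, 2, 0)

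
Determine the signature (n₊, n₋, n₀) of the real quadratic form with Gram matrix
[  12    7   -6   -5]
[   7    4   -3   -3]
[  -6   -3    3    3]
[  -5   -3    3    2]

step 0: pivot 12 → sign +
step 1: pivot -1/12 → sign −
step 2: pivot 3 → sign +
step 3: row/col 3 already zero → sign 0
signature = (2, 1, 1)

Answer: (2, 1, 1)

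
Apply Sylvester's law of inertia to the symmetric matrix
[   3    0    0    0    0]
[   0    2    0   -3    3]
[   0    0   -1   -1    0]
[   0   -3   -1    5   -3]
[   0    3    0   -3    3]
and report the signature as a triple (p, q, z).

step 0: pivot 3 → sign +
step 1: pivot 2 → sign +
step 2: pivot -1 → sign −
step 3: pivot 3/2 → sign +
step 4: pivot -3 → sign −
signature = (3, 2, 0)

Answer: (3, 2, 0)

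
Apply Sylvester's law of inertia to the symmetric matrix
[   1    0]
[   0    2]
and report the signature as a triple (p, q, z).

step 0: pivot 1 → sign +
step 1: pivot 2 → sign +
signature = (2, 0, 0)

Answer: (2, 0, 0)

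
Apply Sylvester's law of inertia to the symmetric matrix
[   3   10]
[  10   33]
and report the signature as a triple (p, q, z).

Answer: (1, 1, 0)

Derivation:
step 0: pivot 3 → sign +
step 1: pivot -1/3 → sign −
signature = (1, 1, 0)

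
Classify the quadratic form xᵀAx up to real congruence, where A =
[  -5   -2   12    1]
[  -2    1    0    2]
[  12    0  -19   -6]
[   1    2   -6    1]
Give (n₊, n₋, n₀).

step 0: pivot -5 → sign −
step 1: pivot 9/5 → sign +
step 2: pivot -3 → sign −
step 3: pivot -2/27 → sign −
signature = (1, 3, 0)

Answer: (1, 3, 0)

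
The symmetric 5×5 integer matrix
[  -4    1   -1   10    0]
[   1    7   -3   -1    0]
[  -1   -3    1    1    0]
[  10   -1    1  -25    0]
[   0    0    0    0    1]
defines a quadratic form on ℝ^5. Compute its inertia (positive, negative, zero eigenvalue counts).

step 0: pivot -4 → sign −
step 1: pivot 29/4 → sign +
step 2: pivot -6/29 → sign −
step 3: pivot 3 → sign +
step 4: pivot 1 → sign +
signature = (3, 2, 0)

Answer: (3, 2, 0)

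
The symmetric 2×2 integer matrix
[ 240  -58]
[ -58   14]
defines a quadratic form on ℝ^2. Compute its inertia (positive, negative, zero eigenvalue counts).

Answer: (1, 1, 0)

Derivation:
step 0: pivot 240 → sign +
step 1: pivot -1/60 → sign −
signature = (1, 1, 0)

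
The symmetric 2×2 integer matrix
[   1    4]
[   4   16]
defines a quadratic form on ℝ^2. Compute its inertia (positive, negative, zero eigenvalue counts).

step 0: pivot 1 → sign +
step 1: row/col 1 already zero → sign 0
signature = (1, 0, 1)

Answer: (1, 0, 1)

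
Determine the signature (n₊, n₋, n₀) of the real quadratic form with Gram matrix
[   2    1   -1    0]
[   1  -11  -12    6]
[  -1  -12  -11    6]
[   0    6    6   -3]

step 0: pivot 2 → sign +
step 1: pivot -23/2 → sign −
step 2: pivot 3/23 → sign +
step 3: row/col 3 already zero → sign 0
signature = (2, 1, 1)

Answer: (2, 1, 1)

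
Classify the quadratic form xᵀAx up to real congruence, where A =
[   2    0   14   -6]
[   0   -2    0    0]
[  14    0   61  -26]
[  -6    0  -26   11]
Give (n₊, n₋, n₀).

Answer: (1, 3, 0)

Derivation:
step 0: pivot 2 → sign +
step 1: pivot -2 → sign −
step 2: pivot -37 → sign −
step 3: pivot -3/37 → sign −
signature = (1, 3, 0)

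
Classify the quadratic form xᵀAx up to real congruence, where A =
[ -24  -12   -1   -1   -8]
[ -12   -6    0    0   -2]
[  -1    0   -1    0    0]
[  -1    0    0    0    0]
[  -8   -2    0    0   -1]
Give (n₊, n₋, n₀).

step 0: pivot -24 → sign −
step 1: pivot -23/24 → sign −
step 2: pivot 6/23 → sign +
step 3: pivot -1 → sign −
step 4: pivot -1/3 → sign −
signature = (1, 4, 0)

Answer: (1, 4, 0)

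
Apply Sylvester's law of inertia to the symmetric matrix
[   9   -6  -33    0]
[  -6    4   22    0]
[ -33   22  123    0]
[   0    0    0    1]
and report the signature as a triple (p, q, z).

Answer: (3, 0, 1)

Derivation:
step 0: pivot 9 → sign +
step 1: pivot 2 → sign +
step 2: pivot 1 → sign +
step 3: row/col 3 already zero → sign 0
signature = (3, 0, 1)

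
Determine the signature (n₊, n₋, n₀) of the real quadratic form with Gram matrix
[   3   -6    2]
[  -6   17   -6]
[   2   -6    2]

Answer: (2, 1, 0)

Derivation:
step 0: pivot 3 → sign +
step 1: pivot 5 → sign +
step 2: pivot -2/15 → sign −
signature = (2, 1, 0)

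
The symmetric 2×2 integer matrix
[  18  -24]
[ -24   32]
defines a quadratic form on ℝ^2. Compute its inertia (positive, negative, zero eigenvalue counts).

step 0: pivot 18 → sign +
step 1: row/col 1 already zero → sign 0
signature = (1, 0, 1)

Answer: (1, 0, 1)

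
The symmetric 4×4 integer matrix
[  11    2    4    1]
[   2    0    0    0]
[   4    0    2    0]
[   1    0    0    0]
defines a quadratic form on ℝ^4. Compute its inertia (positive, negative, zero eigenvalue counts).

step 0: pivot 11 → sign +
step 1: pivot -4/11 → sign −
step 2: pivot 2 → sign +
step 3: row/col 3 already zero → sign 0
signature = (2, 1, 1)

Answer: (2, 1, 1)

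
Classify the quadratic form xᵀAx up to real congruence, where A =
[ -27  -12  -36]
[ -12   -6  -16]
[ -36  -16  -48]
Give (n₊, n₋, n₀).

step 0: pivot -27 → sign −
step 1: pivot -2/3 → sign −
step 2: row/col 2 already zero → sign 0
signature = (0, 2, 1)

Answer: (0, 2, 1)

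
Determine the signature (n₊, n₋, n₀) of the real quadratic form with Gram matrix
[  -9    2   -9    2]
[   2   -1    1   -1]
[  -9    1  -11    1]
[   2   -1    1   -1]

Answer: (0, 3, 1)

Derivation:
step 0: pivot -9 → sign −
step 1: pivot -5/9 → sign −
step 2: pivot -1/5 → sign −
step 3: row/col 3 already zero → sign 0
signature = (0, 3, 1)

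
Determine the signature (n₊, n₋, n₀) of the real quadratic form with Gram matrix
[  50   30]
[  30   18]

step 0: pivot 50 → sign +
step 1: row/col 1 already zero → sign 0
signature = (1, 0, 1)

Answer: (1, 0, 1)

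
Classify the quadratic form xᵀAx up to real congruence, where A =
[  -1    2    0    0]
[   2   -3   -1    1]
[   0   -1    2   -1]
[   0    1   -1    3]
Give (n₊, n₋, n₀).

Answer: (3, 1, 0)

Derivation:
step 0: pivot -1 → sign −
step 1: pivot 1 → sign +
step 2: pivot 1 → sign +
step 3: pivot 2 → sign +
signature = (3, 1, 0)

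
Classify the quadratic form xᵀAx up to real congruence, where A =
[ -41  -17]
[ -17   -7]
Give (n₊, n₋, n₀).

Answer: (1, 1, 0)

Derivation:
step 0: pivot -41 → sign −
step 1: pivot 2/41 → sign +
signature = (1, 1, 0)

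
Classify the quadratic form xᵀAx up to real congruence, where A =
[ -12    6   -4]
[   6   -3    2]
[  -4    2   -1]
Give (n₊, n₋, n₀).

step 0: pivot -12 → sign −
step 1: pivot 1/3 → sign +
step 2: row/col 2 already zero → sign 0
signature = (1, 1, 1)

Answer: (1, 1, 1)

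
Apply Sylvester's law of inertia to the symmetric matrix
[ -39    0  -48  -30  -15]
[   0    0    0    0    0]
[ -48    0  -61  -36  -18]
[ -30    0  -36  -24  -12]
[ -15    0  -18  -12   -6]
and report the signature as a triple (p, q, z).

step 0: pivot -39 → sign −
step 1: pivot -25/13 → sign −
step 2: pivot -12/25 → sign −
step 3: row/col 3 already zero → sign 0
step 4: row/col 4 already zero → sign 0
signature = (0, 3, 2)

Answer: (0, 3, 2)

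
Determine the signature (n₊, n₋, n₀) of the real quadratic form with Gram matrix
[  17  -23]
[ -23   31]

step 0: pivot 17 → sign +
step 1: pivot -2/17 → sign −
signature = (1, 1, 0)

Answer: (1, 1, 0)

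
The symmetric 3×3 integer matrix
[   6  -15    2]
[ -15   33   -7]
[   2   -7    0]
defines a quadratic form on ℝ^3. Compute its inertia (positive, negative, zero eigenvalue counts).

Answer: (2, 1, 0)

Derivation:
step 0: pivot 6 → sign +
step 1: pivot -9/2 → sign −
step 2: pivot 2/9 → sign +
signature = (2, 1, 0)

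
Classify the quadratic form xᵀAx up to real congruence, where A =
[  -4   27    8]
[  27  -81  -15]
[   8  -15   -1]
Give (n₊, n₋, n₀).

Answer: (1, 2, 0)

Derivation:
step 0: pivot -4 → sign −
step 1: pivot 405/4 → sign +
step 2: pivot -1/45 → sign −
signature = (1, 2, 0)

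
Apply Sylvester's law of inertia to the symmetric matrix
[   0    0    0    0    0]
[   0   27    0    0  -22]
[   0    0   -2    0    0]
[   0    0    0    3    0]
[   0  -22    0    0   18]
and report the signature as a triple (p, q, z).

Answer: (3, 1, 1)

Derivation:
step 0: pivot 27 → sign +
step 1: pivot -2 → sign −
step 2: pivot 3 → sign +
step 3: pivot 2/27 → sign +
step 4: row/col 4 already zero → sign 0
signature = (3, 1, 1)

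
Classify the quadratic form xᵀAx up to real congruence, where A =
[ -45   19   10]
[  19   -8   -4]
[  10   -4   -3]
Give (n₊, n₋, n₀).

Answer: (1, 2, 0)

Derivation:
step 0: pivot -45 → sign −
step 1: pivot 1/45 → sign +
step 2: pivot -3 → sign −
signature = (1, 2, 0)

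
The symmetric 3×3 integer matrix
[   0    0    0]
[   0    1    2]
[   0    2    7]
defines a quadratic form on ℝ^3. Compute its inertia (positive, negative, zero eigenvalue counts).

step 0: pivot 1 → sign +
step 1: pivot 3 → sign +
step 2: row/col 2 already zero → sign 0
signature = (2, 0, 1)

Answer: (2, 0, 1)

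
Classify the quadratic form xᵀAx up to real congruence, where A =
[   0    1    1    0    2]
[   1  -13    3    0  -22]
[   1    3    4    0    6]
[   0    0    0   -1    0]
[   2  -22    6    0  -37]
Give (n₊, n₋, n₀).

Answer: (2, 3, 0)

Derivation:
step 0: pivot -13 → sign −
step 1: pivot 1/13 → sign +
step 2: pivot -15 → sign −
step 3: pivot -1 → sign −
step 4: pivot 1/15 → sign +
signature = (2, 3, 0)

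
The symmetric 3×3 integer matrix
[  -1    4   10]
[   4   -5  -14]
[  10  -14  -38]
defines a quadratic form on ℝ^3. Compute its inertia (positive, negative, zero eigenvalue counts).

Answer: (2, 1, 0)

Derivation:
step 0: pivot -1 → sign −
step 1: pivot 11 → sign +
step 2: pivot 6/11 → sign +
signature = (2, 1, 0)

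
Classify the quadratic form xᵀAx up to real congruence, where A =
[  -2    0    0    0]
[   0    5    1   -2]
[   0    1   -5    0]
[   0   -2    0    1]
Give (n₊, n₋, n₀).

Answer: (2, 2, 0)

Derivation:
step 0: pivot -2 → sign −
step 1: pivot 5 → sign +
step 2: pivot -26/5 → sign −
step 3: pivot 3/13 → sign +
signature = (2, 2, 0)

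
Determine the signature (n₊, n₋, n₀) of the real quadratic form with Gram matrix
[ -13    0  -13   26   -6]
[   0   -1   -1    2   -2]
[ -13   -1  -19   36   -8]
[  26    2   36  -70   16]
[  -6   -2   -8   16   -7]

Answer: (0, 5, 0)

Derivation:
step 0: pivot -13 → sign −
step 1: pivot -1 → sign −
step 2: pivot -5 → sign −
step 3: pivot -6/5 → sign −
step 4: pivot -3/13 → sign −
signature = (0, 5, 0)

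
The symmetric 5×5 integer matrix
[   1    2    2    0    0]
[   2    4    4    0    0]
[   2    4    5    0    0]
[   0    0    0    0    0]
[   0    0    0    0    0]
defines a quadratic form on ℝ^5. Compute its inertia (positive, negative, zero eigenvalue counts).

Answer: (2, 0, 3)

Derivation:
step 0: pivot 1 → sign +
step 1: pivot 1 → sign +
step 2: row/col 2 already zero → sign 0
step 3: row/col 3 already zero → sign 0
step 4: row/col 4 already zero → sign 0
signature = (2, 0, 3)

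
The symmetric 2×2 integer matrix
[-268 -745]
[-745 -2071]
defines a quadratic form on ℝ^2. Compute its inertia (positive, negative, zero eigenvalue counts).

Answer: (0, 2, 0)

Derivation:
step 0: pivot -268 → sign −
step 1: pivot -3/268 → sign −
signature = (0, 2, 0)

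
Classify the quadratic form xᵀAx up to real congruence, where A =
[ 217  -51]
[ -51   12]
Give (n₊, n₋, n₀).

Answer: (2, 0, 0)

Derivation:
step 0: pivot 217 → sign +
step 1: pivot 3/217 → sign +
signature = (2, 0, 0)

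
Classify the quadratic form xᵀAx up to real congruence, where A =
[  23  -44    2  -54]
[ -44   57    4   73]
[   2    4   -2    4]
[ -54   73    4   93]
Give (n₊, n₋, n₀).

step 0: pivot 23 → sign +
step 1: pivot -625/23 → sign −
step 2: pivot 2/25 → sign +
step 3: row/col 3 already zero → sign 0
signature = (2, 1, 1)

Answer: (2, 1, 1)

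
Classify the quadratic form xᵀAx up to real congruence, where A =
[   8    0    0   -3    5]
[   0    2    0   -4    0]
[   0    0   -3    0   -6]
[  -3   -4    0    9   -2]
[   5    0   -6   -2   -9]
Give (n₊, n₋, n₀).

step 0: pivot 8 → sign +
step 1: pivot 2 → sign +
step 2: pivot -3 → sign −
step 3: pivot -1/8 → sign −
step 4: row/col 4 already zero → sign 0
signature = (2, 2, 1)

Answer: (2, 2, 1)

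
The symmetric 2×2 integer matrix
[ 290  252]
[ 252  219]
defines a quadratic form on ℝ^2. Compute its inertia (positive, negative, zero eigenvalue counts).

step 0: pivot 290 → sign +
step 1: pivot 3/145 → sign +
signature = (2, 0, 0)

Answer: (2, 0, 0)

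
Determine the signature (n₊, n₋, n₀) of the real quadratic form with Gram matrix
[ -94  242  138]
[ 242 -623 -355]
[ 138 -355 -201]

step 0: pivot -94 → sign −
step 1: pivot 1/47 → sign +
step 2: pivot -2 → sign −
signature = (1, 2, 0)

Answer: (1, 2, 0)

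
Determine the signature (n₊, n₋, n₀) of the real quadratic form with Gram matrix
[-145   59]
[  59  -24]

step 0: pivot -145 → sign −
step 1: pivot 1/145 → sign +
signature = (1, 1, 0)

Answer: (1, 1, 0)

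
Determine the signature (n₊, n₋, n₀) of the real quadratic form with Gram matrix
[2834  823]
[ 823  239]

step 0: pivot 2834 → sign +
step 1: pivot -3/2834 → sign −
signature = (1, 1, 0)

Answer: (1, 1, 0)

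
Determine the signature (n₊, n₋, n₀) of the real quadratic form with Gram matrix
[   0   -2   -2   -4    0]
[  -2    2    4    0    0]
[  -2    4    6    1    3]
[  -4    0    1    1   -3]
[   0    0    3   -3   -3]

step 0: pivot 2 → sign +
step 1: pivot -2 → sign −
step 2: pivot 9 → sign +
step 3: pivot -1 → sign −
step 4: row/col 4 already zero → sign 0
signature = (2, 2, 1)

Answer: (2, 2, 1)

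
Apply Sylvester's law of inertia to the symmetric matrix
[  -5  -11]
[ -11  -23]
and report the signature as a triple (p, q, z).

Answer: (1, 1, 0)

Derivation:
step 0: pivot -5 → sign −
step 1: pivot 6/5 → sign +
signature = (1, 1, 0)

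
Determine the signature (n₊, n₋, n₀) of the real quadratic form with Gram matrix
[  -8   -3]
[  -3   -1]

step 0: pivot -8 → sign −
step 1: pivot 1/8 → sign +
signature = (1, 1, 0)

Answer: (1, 1, 0)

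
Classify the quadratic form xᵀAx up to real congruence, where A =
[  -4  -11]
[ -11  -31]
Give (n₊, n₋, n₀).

Answer: (0, 2, 0)

Derivation:
step 0: pivot -4 → sign −
step 1: pivot -3/4 → sign −
signature = (0, 2, 0)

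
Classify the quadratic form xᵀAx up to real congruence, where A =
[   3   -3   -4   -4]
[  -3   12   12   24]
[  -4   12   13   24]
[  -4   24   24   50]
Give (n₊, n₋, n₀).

step 0: pivot 3 → sign +
step 1: pivot 9 → sign +
step 2: pivot 5/9 → sign +
step 3: pivot -6/5 → sign −
signature = (3, 1, 0)

Answer: (3, 1, 0)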